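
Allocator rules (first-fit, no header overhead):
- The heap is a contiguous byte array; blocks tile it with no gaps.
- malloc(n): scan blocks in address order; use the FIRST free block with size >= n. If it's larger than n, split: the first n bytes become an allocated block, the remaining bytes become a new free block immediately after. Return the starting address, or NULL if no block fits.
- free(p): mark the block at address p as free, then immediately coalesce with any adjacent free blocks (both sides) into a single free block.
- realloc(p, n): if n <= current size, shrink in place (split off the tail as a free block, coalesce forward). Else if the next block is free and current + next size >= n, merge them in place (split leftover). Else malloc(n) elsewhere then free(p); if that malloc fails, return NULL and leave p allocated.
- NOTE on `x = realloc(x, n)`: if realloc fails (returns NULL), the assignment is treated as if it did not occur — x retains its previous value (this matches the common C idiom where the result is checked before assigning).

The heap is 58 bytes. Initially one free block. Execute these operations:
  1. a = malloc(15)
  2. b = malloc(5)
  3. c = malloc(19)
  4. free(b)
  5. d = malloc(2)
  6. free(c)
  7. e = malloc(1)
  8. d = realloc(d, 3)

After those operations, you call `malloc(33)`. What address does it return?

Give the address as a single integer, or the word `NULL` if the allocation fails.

Answer: 21

Derivation:
Op 1: a = malloc(15) -> a = 0; heap: [0-14 ALLOC][15-57 FREE]
Op 2: b = malloc(5) -> b = 15; heap: [0-14 ALLOC][15-19 ALLOC][20-57 FREE]
Op 3: c = malloc(19) -> c = 20; heap: [0-14 ALLOC][15-19 ALLOC][20-38 ALLOC][39-57 FREE]
Op 4: free(b) -> (freed b); heap: [0-14 ALLOC][15-19 FREE][20-38 ALLOC][39-57 FREE]
Op 5: d = malloc(2) -> d = 15; heap: [0-14 ALLOC][15-16 ALLOC][17-19 FREE][20-38 ALLOC][39-57 FREE]
Op 6: free(c) -> (freed c); heap: [0-14 ALLOC][15-16 ALLOC][17-57 FREE]
Op 7: e = malloc(1) -> e = 17; heap: [0-14 ALLOC][15-16 ALLOC][17-17 ALLOC][18-57 FREE]
Op 8: d = realloc(d, 3) -> d = 18; heap: [0-14 ALLOC][15-16 FREE][17-17 ALLOC][18-20 ALLOC][21-57 FREE]
malloc(33): first-fit scan over [0-14 ALLOC][15-16 FREE][17-17 ALLOC][18-20 ALLOC][21-57 FREE] -> 21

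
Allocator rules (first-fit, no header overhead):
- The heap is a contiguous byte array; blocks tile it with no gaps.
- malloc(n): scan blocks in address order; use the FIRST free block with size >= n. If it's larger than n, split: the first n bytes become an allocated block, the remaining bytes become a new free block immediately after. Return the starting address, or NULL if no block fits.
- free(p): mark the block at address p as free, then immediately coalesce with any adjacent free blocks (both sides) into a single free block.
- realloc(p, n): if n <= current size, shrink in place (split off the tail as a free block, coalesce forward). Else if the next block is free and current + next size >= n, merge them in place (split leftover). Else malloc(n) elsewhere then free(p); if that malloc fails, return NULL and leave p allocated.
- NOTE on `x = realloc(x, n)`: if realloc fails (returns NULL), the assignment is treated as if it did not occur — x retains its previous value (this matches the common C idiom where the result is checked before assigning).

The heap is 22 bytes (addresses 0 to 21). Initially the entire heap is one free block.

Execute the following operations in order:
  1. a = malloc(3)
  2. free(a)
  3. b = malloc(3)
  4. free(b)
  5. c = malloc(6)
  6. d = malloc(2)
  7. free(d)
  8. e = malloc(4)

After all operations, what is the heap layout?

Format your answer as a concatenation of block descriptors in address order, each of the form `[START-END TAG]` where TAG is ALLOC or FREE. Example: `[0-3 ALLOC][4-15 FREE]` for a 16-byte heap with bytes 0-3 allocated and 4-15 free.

Answer: [0-5 ALLOC][6-9 ALLOC][10-21 FREE]

Derivation:
Op 1: a = malloc(3) -> a = 0; heap: [0-2 ALLOC][3-21 FREE]
Op 2: free(a) -> (freed a); heap: [0-21 FREE]
Op 3: b = malloc(3) -> b = 0; heap: [0-2 ALLOC][3-21 FREE]
Op 4: free(b) -> (freed b); heap: [0-21 FREE]
Op 5: c = malloc(6) -> c = 0; heap: [0-5 ALLOC][6-21 FREE]
Op 6: d = malloc(2) -> d = 6; heap: [0-5 ALLOC][6-7 ALLOC][8-21 FREE]
Op 7: free(d) -> (freed d); heap: [0-5 ALLOC][6-21 FREE]
Op 8: e = malloc(4) -> e = 6; heap: [0-5 ALLOC][6-9 ALLOC][10-21 FREE]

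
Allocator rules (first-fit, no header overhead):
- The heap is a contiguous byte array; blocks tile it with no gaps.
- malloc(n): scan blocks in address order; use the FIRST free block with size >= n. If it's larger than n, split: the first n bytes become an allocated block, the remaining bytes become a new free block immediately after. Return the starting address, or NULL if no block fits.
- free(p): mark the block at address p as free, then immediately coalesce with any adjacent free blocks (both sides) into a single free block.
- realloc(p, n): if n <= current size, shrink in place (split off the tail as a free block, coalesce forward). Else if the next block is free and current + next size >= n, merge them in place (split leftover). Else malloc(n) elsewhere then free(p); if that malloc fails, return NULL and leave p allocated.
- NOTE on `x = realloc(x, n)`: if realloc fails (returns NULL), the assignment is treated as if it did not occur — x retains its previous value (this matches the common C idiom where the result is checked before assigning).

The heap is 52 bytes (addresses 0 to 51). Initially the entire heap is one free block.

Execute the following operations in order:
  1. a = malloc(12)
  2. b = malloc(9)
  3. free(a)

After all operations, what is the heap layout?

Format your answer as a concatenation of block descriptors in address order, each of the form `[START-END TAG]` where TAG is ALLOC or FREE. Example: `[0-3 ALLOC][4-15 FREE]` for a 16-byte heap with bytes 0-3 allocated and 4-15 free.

Op 1: a = malloc(12) -> a = 0; heap: [0-11 ALLOC][12-51 FREE]
Op 2: b = malloc(9) -> b = 12; heap: [0-11 ALLOC][12-20 ALLOC][21-51 FREE]
Op 3: free(a) -> (freed a); heap: [0-11 FREE][12-20 ALLOC][21-51 FREE]

Answer: [0-11 FREE][12-20 ALLOC][21-51 FREE]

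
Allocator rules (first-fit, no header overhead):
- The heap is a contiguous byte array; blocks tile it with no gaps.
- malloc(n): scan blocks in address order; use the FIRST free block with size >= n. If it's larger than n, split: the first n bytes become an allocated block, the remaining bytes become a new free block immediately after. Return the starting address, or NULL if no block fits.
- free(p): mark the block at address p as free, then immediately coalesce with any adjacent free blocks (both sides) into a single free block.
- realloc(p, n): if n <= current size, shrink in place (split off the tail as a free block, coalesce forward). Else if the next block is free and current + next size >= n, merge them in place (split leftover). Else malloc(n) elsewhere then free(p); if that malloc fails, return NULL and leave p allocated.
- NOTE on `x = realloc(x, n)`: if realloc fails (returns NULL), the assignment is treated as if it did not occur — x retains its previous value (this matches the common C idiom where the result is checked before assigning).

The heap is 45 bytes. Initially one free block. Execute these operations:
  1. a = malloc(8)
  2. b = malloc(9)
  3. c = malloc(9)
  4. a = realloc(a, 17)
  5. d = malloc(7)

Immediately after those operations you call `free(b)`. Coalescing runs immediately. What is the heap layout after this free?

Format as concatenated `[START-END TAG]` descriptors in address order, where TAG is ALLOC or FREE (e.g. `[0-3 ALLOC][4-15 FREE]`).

Op 1: a = malloc(8) -> a = 0; heap: [0-7 ALLOC][8-44 FREE]
Op 2: b = malloc(9) -> b = 8; heap: [0-7 ALLOC][8-16 ALLOC][17-44 FREE]
Op 3: c = malloc(9) -> c = 17; heap: [0-7 ALLOC][8-16 ALLOC][17-25 ALLOC][26-44 FREE]
Op 4: a = realloc(a, 17) -> a = 26; heap: [0-7 FREE][8-16 ALLOC][17-25 ALLOC][26-42 ALLOC][43-44 FREE]
Op 5: d = malloc(7) -> d = 0; heap: [0-6 ALLOC][7-7 FREE][8-16 ALLOC][17-25 ALLOC][26-42 ALLOC][43-44 FREE]
free(b): b = 8 -> block [8-16 ALLOC]; mark free, coalesce with adjacent free neighbors -> [0-6 ALLOC][7-16 FREE][17-25 ALLOC][26-42 ALLOC][43-44 FREE]

Answer: [0-6 ALLOC][7-16 FREE][17-25 ALLOC][26-42 ALLOC][43-44 FREE]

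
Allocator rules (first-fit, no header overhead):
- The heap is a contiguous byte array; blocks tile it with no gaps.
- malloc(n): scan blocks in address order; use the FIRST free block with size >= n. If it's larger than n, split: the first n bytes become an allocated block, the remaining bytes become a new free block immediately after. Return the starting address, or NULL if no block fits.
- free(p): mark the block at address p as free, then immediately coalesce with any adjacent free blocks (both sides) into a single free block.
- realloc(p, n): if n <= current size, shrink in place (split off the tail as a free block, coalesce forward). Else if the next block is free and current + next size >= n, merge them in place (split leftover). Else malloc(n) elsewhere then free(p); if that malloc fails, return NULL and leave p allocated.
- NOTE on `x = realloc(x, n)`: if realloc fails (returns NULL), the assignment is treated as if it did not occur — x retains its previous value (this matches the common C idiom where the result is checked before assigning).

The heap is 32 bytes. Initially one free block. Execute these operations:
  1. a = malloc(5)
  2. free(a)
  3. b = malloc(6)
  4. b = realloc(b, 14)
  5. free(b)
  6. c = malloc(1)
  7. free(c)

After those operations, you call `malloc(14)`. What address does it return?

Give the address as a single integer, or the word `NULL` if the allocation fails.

Answer: 0

Derivation:
Op 1: a = malloc(5) -> a = 0; heap: [0-4 ALLOC][5-31 FREE]
Op 2: free(a) -> (freed a); heap: [0-31 FREE]
Op 3: b = malloc(6) -> b = 0; heap: [0-5 ALLOC][6-31 FREE]
Op 4: b = realloc(b, 14) -> b = 0; heap: [0-13 ALLOC][14-31 FREE]
Op 5: free(b) -> (freed b); heap: [0-31 FREE]
Op 6: c = malloc(1) -> c = 0; heap: [0-0 ALLOC][1-31 FREE]
Op 7: free(c) -> (freed c); heap: [0-31 FREE]
malloc(14): first-fit scan over [0-31 FREE] -> 0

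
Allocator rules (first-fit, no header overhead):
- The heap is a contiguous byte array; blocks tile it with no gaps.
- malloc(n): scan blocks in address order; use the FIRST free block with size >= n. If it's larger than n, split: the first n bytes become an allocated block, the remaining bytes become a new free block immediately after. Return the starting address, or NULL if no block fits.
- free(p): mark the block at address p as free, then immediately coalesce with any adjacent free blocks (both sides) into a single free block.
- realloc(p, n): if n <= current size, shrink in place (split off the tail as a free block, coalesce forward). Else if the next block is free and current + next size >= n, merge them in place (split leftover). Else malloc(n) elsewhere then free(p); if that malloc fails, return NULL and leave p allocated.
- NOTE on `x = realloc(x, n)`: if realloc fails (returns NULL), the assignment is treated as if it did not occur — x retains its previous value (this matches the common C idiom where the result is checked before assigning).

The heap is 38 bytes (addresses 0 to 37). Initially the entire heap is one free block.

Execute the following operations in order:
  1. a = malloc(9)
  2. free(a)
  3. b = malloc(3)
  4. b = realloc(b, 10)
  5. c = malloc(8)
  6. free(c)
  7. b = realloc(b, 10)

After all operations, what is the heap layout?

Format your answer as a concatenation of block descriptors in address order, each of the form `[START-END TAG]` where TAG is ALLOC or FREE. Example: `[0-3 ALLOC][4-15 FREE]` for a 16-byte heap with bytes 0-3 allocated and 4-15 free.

Op 1: a = malloc(9) -> a = 0; heap: [0-8 ALLOC][9-37 FREE]
Op 2: free(a) -> (freed a); heap: [0-37 FREE]
Op 3: b = malloc(3) -> b = 0; heap: [0-2 ALLOC][3-37 FREE]
Op 4: b = realloc(b, 10) -> b = 0; heap: [0-9 ALLOC][10-37 FREE]
Op 5: c = malloc(8) -> c = 10; heap: [0-9 ALLOC][10-17 ALLOC][18-37 FREE]
Op 6: free(c) -> (freed c); heap: [0-9 ALLOC][10-37 FREE]
Op 7: b = realloc(b, 10) -> b = 0; heap: [0-9 ALLOC][10-37 FREE]

Answer: [0-9 ALLOC][10-37 FREE]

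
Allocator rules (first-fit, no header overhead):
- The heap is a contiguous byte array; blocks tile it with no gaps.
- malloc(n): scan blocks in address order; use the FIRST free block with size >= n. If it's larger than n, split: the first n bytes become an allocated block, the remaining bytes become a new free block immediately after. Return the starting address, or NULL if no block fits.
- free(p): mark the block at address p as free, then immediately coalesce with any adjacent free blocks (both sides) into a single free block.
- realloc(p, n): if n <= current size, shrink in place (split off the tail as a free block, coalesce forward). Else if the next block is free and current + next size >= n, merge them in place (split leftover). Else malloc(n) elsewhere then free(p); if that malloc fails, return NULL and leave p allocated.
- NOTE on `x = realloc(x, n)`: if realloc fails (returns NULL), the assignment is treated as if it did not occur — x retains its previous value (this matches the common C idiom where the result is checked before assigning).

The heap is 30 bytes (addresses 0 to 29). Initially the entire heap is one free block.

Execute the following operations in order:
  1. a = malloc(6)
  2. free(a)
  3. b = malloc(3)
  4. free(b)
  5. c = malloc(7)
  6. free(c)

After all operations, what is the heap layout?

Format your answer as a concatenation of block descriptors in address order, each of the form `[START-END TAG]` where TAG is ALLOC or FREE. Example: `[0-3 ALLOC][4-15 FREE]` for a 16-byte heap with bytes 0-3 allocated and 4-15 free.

Op 1: a = malloc(6) -> a = 0; heap: [0-5 ALLOC][6-29 FREE]
Op 2: free(a) -> (freed a); heap: [0-29 FREE]
Op 3: b = malloc(3) -> b = 0; heap: [0-2 ALLOC][3-29 FREE]
Op 4: free(b) -> (freed b); heap: [0-29 FREE]
Op 5: c = malloc(7) -> c = 0; heap: [0-6 ALLOC][7-29 FREE]
Op 6: free(c) -> (freed c); heap: [0-29 FREE]

Answer: [0-29 FREE]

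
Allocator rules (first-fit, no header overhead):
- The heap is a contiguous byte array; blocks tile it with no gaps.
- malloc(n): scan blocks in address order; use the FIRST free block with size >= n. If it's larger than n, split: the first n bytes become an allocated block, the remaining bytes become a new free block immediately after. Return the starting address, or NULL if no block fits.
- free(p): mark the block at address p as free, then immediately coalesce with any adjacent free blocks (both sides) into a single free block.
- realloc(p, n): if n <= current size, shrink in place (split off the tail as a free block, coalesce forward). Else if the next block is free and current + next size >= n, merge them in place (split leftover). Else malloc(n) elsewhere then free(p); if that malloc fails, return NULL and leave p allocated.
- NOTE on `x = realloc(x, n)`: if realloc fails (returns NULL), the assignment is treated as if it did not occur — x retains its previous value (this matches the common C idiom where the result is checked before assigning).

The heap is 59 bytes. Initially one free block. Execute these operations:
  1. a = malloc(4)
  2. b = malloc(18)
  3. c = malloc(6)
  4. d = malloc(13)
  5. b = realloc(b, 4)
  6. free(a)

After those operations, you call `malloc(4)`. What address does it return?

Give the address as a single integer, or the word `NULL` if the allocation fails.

Op 1: a = malloc(4) -> a = 0; heap: [0-3 ALLOC][4-58 FREE]
Op 2: b = malloc(18) -> b = 4; heap: [0-3 ALLOC][4-21 ALLOC][22-58 FREE]
Op 3: c = malloc(6) -> c = 22; heap: [0-3 ALLOC][4-21 ALLOC][22-27 ALLOC][28-58 FREE]
Op 4: d = malloc(13) -> d = 28; heap: [0-3 ALLOC][4-21 ALLOC][22-27 ALLOC][28-40 ALLOC][41-58 FREE]
Op 5: b = realloc(b, 4) -> b = 4; heap: [0-3 ALLOC][4-7 ALLOC][8-21 FREE][22-27 ALLOC][28-40 ALLOC][41-58 FREE]
Op 6: free(a) -> (freed a); heap: [0-3 FREE][4-7 ALLOC][8-21 FREE][22-27 ALLOC][28-40 ALLOC][41-58 FREE]
malloc(4): first-fit scan over [0-3 FREE][4-7 ALLOC][8-21 FREE][22-27 ALLOC][28-40 ALLOC][41-58 FREE] -> 0

Answer: 0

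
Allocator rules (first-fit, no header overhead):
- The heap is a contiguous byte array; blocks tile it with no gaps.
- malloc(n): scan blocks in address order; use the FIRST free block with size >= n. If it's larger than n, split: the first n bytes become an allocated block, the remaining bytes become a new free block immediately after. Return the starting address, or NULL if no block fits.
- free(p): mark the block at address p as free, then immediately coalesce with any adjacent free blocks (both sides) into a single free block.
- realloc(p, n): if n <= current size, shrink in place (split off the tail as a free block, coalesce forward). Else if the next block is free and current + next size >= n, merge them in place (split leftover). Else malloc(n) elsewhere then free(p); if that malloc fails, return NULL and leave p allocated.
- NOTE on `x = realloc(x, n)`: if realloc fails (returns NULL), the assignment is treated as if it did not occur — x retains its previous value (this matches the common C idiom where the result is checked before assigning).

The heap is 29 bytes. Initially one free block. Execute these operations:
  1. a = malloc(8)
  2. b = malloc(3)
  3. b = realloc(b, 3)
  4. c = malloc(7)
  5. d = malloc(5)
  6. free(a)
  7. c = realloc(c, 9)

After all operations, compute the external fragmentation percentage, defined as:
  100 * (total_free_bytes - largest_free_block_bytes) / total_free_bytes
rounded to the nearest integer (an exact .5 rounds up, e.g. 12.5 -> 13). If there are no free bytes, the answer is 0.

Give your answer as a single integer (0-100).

Answer: 43

Derivation:
Op 1: a = malloc(8) -> a = 0; heap: [0-7 ALLOC][8-28 FREE]
Op 2: b = malloc(3) -> b = 8; heap: [0-7 ALLOC][8-10 ALLOC][11-28 FREE]
Op 3: b = realloc(b, 3) -> b = 8; heap: [0-7 ALLOC][8-10 ALLOC][11-28 FREE]
Op 4: c = malloc(7) -> c = 11; heap: [0-7 ALLOC][8-10 ALLOC][11-17 ALLOC][18-28 FREE]
Op 5: d = malloc(5) -> d = 18; heap: [0-7 ALLOC][8-10 ALLOC][11-17 ALLOC][18-22 ALLOC][23-28 FREE]
Op 6: free(a) -> (freed a); heap: [0-7 FREE][8-10 ALLOC][11-17 ALLOC][18-22 ALLOC][23-28 FREE]
Op 7: c = realloc(c, 9) -> NULL (c unchanged); heap: [0-7 FREE][8-10 ALLOC][11-17 ALLOC][18-22 ALLOC][23-28 FREE]
Free blocks: [8 6] total_free=14 largest=8 -> 100*(14-8)/14 = 600/14 ≈ 42.857 -> rounds to 43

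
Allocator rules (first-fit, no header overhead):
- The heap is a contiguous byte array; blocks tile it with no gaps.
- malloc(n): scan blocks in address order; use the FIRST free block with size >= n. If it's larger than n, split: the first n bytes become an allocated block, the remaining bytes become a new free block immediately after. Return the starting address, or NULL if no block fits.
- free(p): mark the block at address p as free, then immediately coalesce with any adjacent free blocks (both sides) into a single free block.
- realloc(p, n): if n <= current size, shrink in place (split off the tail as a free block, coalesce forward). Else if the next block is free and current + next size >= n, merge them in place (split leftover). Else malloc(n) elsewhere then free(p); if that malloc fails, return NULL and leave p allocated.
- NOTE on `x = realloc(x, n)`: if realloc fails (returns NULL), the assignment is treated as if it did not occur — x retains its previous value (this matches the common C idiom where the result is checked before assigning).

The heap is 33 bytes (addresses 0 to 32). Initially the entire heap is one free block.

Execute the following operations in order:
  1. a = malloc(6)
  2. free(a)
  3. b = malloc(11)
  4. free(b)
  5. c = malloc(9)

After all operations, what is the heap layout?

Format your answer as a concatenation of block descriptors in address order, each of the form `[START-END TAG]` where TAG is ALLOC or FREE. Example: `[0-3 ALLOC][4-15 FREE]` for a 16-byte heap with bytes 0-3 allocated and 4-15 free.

Op 1: a = malloc(6) -> a = 0; heap: [0-5 ALLOC][6-32 FREE]
Op 2: free(a) -> (freed a); heap: [0-32 FREE]
Op 3: b = malloc(11) -> b = 0; heap: [0-10 ALLOC][11-32 FREE]
Op 4: free(b) -> (freed b); heap: [0-32 FREE]
Op 5: c = malloc(9) -> c = 0; heap: [0-8 ALLOC][9-32 FREE]

Answer: [0-8 ALLOC][9-32 FREE]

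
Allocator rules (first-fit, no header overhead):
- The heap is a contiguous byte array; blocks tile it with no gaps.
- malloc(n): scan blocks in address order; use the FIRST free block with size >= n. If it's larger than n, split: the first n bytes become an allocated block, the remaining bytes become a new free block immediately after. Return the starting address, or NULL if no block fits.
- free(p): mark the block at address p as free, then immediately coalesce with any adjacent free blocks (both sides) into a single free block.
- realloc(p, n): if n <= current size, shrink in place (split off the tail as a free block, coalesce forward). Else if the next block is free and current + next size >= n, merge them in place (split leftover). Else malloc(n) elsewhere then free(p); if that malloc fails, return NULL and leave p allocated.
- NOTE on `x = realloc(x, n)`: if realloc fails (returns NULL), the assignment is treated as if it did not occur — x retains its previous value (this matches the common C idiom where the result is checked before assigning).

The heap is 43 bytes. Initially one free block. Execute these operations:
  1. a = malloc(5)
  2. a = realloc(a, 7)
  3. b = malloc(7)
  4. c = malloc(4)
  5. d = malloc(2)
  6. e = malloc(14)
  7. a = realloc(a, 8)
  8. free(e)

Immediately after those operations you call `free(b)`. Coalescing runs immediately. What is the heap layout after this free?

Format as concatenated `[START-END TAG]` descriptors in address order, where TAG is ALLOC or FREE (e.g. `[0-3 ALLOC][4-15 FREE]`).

Answer: [0-13 FREE][14-17 ALLOC][18-19 ALLOC][20-33 FREE][34-41 ALLOC][42-42 FREE]

Derivation:
Op 1: a = malloc(5) -> a = 0; heap: [0-4 ALLOC][5-42 FREE]
Op 2: a = realloc(a, 7) -> a = 0; heap: [0-6 ALLOC][7-42 FREE]
Op 3: b = malloc(7) -> b = 7; heap: [0-6 ALLOC][7-13 ALLOC][14-42 FREE]
Op 4: c = malloc(4) -> c = 14; heap: [0-6 ALLOC][7-13 ALLOC][14-17 ALLOC][18-42 FREE]
Op 5: d = malloc(2) -> d = 18; heap: [0-6 ALLOC][7-13 ALLOC][14-17 ALLOC][18-19 ALLOC][20-42 FREE]
Op 6: e = malloc(14) -> e = 20; heap: [0-6 ALLOC][7-13 ALLOC][14-17 ALLOC][18-19 ALLOC][20-33 ALLOC][34-42 FREE]
Op 7: a = realloc(a, 8) -> a = 34; heap: [0-6 FREE][7-13 ALLOC][14-17 ALLOC][18-19 ALLOC][20-33 ALLOC][34-41 ALLOC][42-42 FREE]
Op 8: free(e) -> (freed e); heap: [0-6 FREE][7-13 ALLOC][14-17 ALLOC][18-19 ALLOC][20-33 FREE][34-41 ALLOC][42-42 FREE]
free(b): b = 7 -> block [7-13 ALLOC]; mark free, coalesce with adjacent free neighbors -> [0-13 FREE][14-17 ALLOC][18-19 ALLOC][20-33 FREE][34-41 ALLOC][42-42 FREE]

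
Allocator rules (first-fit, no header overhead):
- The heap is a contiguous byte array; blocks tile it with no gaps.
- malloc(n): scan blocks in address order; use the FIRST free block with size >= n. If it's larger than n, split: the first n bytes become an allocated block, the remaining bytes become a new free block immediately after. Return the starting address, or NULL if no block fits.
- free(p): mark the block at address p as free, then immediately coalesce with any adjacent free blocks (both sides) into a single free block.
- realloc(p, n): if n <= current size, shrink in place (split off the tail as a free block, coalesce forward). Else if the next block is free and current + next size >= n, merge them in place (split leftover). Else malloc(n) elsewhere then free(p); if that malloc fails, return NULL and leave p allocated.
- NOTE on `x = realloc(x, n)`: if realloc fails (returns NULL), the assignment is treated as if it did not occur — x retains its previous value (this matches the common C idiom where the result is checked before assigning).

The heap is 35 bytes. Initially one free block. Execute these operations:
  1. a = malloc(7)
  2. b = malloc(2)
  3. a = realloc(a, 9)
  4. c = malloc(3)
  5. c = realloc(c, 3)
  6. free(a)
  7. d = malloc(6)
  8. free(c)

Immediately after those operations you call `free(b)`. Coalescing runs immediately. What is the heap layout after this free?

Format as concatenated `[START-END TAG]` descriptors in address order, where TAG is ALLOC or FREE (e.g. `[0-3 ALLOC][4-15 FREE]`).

Answer: [0-8 FREE][9-14 ALLOC][15-34 FREE]

Derivation:
Op 1: a = malloc(7) -> a = 0; heap: [0-6 ALLOC][7-34 FREE]
Op 2: b = malloc(2) -> b = 7; heap: [0-6 ALLOC][7-8 ALLOC][9-34 FREE]
Op 3: a = realloc(a, 9) -> a = 9; heap: [0-6 FREE][7-8 ALLOC][9-17 ALLOC][18-34 FREE]
Op 4: c = malloc(3) -> c = 0; heap: [0-2 ALLOC][3-6 FREE][7-8 ALLOC][9-17 ALLOC][18-34 FREE]
Op 5: c = realloc(c, 3) -> c = 0; heap: [0-2 ALLOC][3-6 FREE][7-8 ALLOC][9-17 ALLOC][18-34 FREE]
Op 6: free(a) -> (freed a); heap: [0-2 ALLOC][3-6 FREE][7-8 ALLOC][9-34 FREE]
Op 7: d = malloc(6) -> d = 9; heap: [0-2 ALLOC][3-6 FREE][7-8 ALLOC][9-14 ALLOC][15-34 FREE]
Op 8: free(c) -> (freed c); heap: [0-6 FREE][7-8 ALLOC][9-14 ALLOC][15-34 FREE]
free(b): b = 7 -> block [7-8 ALLOC]; mark free, coalesce with adjacent free neighbors -> [0-8 FREE][9-14 ALLOC][15-34 FREE]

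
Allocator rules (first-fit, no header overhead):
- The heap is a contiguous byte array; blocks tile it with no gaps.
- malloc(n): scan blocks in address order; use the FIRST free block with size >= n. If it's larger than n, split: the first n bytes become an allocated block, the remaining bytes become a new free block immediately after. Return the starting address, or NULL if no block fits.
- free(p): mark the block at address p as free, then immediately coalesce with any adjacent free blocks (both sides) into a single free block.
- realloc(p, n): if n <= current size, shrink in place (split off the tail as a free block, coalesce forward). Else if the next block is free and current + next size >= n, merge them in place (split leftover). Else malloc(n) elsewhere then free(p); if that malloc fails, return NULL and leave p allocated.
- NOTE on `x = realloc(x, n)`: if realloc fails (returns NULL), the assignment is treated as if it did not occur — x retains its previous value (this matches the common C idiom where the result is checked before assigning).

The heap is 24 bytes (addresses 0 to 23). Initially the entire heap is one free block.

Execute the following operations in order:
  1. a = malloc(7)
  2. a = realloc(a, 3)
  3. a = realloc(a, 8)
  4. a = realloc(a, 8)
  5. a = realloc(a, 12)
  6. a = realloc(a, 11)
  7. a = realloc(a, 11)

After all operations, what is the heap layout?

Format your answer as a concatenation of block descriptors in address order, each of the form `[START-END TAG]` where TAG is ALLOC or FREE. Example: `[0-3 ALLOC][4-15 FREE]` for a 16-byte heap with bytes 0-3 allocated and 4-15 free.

Answer: [0-10 ALLOC][11-23 FREE]

Derivation:
Op 1: a = malloc(7) -> a = 0; heap: [0-6 ALLOC][7-23 FREE]
Op 2: a = realloc(a, 3) -> a = 0; heap: [0-2 ALLOC][3-23 FREE]
Op 3: a = realloc(a, 8) -> a = 0; heap: [0-7 ALLOC][8-23 FREE]
Op 4: a = realloc(a, 8) -> a = 0; heap: [0-7 ALLOC][8-23 FREE]
Op 5: a = realloc(a, 12) -> a = 0; heap: [0-11 ALLOC][12-23 FREE]
Op 6: a = realloc(a, 11) -> a = 0; heap: [0-10 ALLOC][11-23 FREE]
Op 7: a = realloc(a, 11) -> a = 0; heap: [0-10 ALLOC][11-23 FREE]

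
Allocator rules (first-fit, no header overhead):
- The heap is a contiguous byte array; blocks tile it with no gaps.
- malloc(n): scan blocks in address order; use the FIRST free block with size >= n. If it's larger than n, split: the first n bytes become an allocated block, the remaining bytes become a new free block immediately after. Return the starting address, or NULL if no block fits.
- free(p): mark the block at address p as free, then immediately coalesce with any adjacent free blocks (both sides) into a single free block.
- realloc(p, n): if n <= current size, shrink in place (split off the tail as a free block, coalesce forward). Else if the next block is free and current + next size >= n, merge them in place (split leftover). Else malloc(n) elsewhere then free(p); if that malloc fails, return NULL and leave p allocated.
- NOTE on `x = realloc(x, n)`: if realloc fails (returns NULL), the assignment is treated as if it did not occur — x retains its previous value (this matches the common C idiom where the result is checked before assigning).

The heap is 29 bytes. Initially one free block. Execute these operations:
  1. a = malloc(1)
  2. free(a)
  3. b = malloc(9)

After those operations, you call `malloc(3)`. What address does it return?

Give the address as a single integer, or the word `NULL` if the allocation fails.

Op 1: a = malloc(1) -> a = 0; heap: [0-0 ALLOC][1-28 FREE]
Op 2: free(a) -> (freed a); heap: [0-28 FREE]
Op 3: b = malloc(9) -> b = 0; heap: [0-8 ALLOC][9-28 FREE]
malloc(3): first-fit scan over [0-8 ALLOC][9-28 FREE] -> 9

Answer: 9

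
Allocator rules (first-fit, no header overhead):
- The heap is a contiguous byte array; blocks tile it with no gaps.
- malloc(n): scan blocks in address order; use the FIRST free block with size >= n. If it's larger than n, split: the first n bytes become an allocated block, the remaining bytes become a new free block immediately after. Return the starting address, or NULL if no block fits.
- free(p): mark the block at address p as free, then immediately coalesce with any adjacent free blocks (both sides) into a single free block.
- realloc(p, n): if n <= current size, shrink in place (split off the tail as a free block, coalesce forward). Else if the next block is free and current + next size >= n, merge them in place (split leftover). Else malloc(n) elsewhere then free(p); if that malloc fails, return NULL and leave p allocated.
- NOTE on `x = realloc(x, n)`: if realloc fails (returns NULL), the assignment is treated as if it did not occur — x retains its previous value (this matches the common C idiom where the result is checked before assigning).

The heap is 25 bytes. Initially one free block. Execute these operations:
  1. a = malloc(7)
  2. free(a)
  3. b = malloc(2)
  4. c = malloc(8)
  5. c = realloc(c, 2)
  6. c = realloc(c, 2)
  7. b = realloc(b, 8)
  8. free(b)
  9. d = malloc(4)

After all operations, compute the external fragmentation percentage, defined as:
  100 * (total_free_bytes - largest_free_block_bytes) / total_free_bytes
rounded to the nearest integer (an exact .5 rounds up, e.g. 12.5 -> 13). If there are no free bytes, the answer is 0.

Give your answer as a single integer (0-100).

Op 1: a = malloc(7) -> a = 0; heap: [0-6 ALLOC][7-24 FREE]
Op 2: free(a) -> (freed a); heap: [0-24 FREE]
Op 3: b = malloc(2) -> b = 0; heap: [0-1 ALLOC][2-24 FREE]
Op 4: c = malloc(8) -> c = 2; heap: [0-1 ALLOC][2-9 ALLOC][10-24 FREE]
Op 5: c = realloc(c, 2) -> c = 2; heap: [0-1 ALLOC][2-3 ALLOC][4-24 FREE]
Op 6: c = realloc(c, 2) -> c = 2; heap: [0-1 ALLOC][2-3 ALLOC][4-24 FREE]
Op 7: b = realloc(b, 8) -> b = 4; heap: [0-1 FREE][2-3 ALLOC][4-11 ALLOC][12-24 FREE]
Op 8: free(b) -> (freed b); heap: [0-1 FREE][2-3 ALLOC][4-24 FREE]
Op 9: d = malloc(4) -> d = 4; heap: [0-1 FREE][2-3 ALLOC][4-7 ALLOC][8-24 FREE]
Free blocks: [2 17] total_free=19 largest=17 -> 100*(19-17)/19 = 200/19 ≈ 10.526 -> rounds to 11

Answer: 11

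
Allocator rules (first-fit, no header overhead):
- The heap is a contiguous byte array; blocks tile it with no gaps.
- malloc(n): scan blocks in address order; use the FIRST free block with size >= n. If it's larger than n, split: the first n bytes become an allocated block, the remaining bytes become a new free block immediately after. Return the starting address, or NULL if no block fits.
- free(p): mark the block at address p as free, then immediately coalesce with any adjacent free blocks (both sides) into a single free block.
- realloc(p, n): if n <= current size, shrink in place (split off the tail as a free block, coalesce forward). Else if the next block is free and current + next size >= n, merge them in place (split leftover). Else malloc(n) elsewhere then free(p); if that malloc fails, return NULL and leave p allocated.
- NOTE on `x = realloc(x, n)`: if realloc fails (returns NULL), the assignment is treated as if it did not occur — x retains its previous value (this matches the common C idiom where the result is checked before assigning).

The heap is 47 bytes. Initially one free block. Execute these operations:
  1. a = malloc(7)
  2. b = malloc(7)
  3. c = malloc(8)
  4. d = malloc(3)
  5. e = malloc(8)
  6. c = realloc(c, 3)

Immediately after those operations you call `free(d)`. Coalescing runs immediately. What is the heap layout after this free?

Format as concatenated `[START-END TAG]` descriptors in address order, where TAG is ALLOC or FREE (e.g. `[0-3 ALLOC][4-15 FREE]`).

Op 1: a = malloc(7) -> a = 0; heap: [0-6 ALLOC][7-46 FREE]
Op 2: b = malloc(7) -> b = 7; heap: [0-6 ALLOC][7-13 ALLOC][14-46 FREE]
Op 3: c = malloc(8) -> c = 14; heap: [0-6 ALLOC][7-13 ALLOC][14-21 ALLOC][22-46 FREE]
Op 4: d = malloc(3) -> d = 22; heap: [0-6 ALLOC][7-13 ALLOC][14-21 ALLOC][22-24 ALLOC][25-46 FREE]
Op 5: e = malloc(8) -> e = 25; heap: [0-6 ALLOC][7-13 ALLOC][14-21 ALLOC][22-24 ALLOC][25-32 ALLOC][33-46 FREE]
Op 6: c = realloc(c, 3) -> c = 14; heap: [0-6 ALLOC][7-13 ALLOC][14-16 ALLOC][17-21 FREE][22-24 ALLOC][25-32 ALLOC][33-46 FREE]
free(d): d = 22 -> block [22-24 ALLOC]; mark free, coalesce with adjacent free neighbors -> [0-6 ALLOC][7-13 ALLOC][14-16 ALLOC][17-24 FREE][25-32 ALLOC][33-46 FREE]

Answer: [0-6 ALLOC][7-13 ALLOC][14-16 ALLOC][17-24 FREE][25-32 ALLOC][33-46 FREE]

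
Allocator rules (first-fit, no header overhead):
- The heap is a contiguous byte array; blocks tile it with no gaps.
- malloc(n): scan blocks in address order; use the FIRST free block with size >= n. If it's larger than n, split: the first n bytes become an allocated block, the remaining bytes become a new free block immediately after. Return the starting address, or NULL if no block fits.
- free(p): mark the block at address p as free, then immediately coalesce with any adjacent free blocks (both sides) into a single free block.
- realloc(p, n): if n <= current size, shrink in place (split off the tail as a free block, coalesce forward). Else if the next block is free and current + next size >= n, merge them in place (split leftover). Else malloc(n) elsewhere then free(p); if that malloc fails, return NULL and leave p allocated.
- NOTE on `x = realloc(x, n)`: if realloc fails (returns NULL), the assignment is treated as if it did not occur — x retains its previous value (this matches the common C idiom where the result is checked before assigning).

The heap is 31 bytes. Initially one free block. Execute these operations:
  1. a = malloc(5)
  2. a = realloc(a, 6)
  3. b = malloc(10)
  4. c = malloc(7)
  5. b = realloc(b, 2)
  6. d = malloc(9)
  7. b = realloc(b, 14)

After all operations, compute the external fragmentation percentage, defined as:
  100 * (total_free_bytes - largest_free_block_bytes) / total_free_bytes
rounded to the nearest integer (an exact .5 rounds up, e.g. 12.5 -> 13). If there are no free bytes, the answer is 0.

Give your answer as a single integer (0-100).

Answer: 50

Derivation:
Op 1: a = malloc(5) -> a = 0; heap: [0-4 ALLOC][5-30 FREE]
Op 2: a = realloc(a, 6) -> a = 0; heap: [0-5 ALLOC][6-30 FREE]
Op 3: b = malloc(10) -> b = 6; heap: [0-5 ALLOC][6-15 ALLOC][16-30 FREE]
Op 4: c = malloc(7) -> c = 16; heap: [0-5 ALLOC][6-15 ALLOC][16-22 ALLOC][23-30 FREE]
Op 5: b = realloc(b, 2) -> b = 6; heap: [0-5 ALLOC][6-7 ALLOC][8-15 FREE][16-22 ALLOC][23-30 FREE]
Op 6: d = malloc(9) -> d = NULL; heap: [0-5 ALLOC][6-7 ALLOC][8-15 FREE][16-22 ALLOC][23-30 FREE]
Op 7: b = realloc(b, 14) -> NULL (b unchanged); heap: [0-5 ALLOC][6-7 ALLOC][8-15 FREE][16-22 ALLOC][23-30 FREE]
Free blocks: [8 8] total_free=16 largest=8 -> 100*(16-8)/16 = 800/16 = 50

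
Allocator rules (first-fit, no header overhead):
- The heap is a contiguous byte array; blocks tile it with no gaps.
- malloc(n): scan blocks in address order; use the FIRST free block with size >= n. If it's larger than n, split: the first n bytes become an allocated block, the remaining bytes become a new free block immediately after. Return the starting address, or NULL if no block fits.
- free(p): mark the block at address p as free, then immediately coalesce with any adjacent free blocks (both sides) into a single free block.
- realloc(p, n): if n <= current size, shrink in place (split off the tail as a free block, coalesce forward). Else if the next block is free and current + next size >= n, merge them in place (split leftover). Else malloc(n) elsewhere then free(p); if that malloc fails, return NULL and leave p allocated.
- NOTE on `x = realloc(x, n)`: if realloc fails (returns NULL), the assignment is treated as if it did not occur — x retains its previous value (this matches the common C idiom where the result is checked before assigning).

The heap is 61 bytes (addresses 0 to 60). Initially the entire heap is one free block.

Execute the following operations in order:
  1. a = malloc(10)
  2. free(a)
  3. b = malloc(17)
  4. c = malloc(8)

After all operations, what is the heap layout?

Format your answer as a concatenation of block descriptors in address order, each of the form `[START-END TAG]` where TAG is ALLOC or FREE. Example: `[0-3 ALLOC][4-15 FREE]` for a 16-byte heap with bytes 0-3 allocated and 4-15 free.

Op 1: a = malloc(10) -> a = 0; heap: [0-9 ALLOC][10-60 FREE]
Op 2: free(a) -> (freed a); heap: [0-60 FREE]
Op 3: b = malloc(17) -> b = 0; heap: [0-16 ALLOC][17-60 FREE]
Op 4: c = malloc(8) -> c = 17; heap: [0-16 ALLOC][17-24 ALLOC][25-60 FREE]

Answer: [0-16 ALLOC][17-24 ALLOC][25-60 FREE]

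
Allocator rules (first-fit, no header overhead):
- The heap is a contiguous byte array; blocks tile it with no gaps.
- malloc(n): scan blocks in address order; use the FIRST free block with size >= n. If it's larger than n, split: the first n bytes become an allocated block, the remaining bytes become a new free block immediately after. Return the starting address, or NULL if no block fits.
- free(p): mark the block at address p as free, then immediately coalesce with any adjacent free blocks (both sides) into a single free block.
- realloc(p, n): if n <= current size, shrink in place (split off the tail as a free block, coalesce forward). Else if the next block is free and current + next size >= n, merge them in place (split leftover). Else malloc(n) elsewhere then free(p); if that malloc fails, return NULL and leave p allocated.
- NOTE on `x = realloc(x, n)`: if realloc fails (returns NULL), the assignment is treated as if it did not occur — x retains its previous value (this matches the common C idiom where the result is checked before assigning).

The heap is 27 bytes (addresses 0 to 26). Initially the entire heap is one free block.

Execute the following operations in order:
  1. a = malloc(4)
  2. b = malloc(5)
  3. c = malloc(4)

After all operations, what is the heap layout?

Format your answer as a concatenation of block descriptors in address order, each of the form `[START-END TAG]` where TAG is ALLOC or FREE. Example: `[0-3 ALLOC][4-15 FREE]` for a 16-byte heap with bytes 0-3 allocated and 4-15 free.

Answer: [0-3 ALLOC][4-8 ALLOC][9-12 ALLOC][13-26 FREE]

Derivation:
Op 1: a = malloc(4) -> a = 0; heap: [0-3 ALLOC][4-26 FREE]
Op 2: b = malloc(5) -> b = 4; heap: [0-3 ALLOC][4-8 ALLOC][9-26 FREE]
Op 3: c = malloc(4) -> c = 9; heap: [0-3 ALLOC][4-8 ALLOC][9-12 ALLOC][13-26 FREE]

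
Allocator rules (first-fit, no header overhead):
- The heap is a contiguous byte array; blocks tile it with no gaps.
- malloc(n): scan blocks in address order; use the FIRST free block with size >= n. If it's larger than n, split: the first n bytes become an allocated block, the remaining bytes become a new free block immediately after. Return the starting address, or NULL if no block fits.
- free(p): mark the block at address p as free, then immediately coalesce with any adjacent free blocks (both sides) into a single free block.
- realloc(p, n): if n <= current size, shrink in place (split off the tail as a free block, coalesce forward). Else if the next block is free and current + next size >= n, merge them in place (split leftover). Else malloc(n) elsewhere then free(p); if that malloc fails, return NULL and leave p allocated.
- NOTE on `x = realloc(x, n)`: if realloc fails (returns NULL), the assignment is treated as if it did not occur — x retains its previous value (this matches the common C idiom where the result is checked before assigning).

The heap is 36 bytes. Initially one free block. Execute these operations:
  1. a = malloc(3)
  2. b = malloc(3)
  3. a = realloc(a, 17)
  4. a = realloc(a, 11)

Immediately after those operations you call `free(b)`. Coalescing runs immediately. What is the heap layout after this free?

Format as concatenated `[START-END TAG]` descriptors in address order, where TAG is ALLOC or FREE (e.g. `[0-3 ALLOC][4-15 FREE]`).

Op 1: a = malloc(3) -> a = 0; heap: [0-2 ALLOC][3-35 FREE]
Op 2: b = malloc(3) -> b = 3; heap: [0-2 ALLOC][3-5 ALLOC][6-35 FREE]
Op 3: a = realloc(a, 17) -> a = 6; heap: [0-2 FREE][3-5 ALLOC][6-22 ALLOC][23-35 FREE]
Op 4: a = realloc(a, 11) -> a = 6; heap: [0-2 FREE][3-5 ALLOC][6-16 ALLOC][17-35 FREE]
free(b): b = 3 -> block [3-5 ALLOC]; mark free, coalesce with adjacent free neighbors -> [0-5 FREE][6-16 ALLOC][17-35 FREE]

Answer: [0-5 FREE][6-16 ALLOC][17-35 FREE]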